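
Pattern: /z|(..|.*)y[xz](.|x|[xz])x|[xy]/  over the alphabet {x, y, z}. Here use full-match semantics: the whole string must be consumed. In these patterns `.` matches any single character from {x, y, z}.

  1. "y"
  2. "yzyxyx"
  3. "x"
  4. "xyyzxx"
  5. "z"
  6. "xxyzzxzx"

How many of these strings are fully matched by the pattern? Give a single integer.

1 → match
2 → match
3 → match
4 → match
5 → match
6 → no match
Total matched: 5

5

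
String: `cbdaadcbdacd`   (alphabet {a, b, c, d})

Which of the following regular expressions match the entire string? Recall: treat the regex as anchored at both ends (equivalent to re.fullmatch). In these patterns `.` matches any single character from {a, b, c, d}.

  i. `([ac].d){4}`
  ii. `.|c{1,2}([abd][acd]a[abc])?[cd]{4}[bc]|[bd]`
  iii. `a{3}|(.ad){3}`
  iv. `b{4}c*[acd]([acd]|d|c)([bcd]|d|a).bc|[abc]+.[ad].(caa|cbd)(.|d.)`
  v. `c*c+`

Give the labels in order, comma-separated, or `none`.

i

i → match
ii → no match
iii → no match
iv → no match
v → no match — must end with `c`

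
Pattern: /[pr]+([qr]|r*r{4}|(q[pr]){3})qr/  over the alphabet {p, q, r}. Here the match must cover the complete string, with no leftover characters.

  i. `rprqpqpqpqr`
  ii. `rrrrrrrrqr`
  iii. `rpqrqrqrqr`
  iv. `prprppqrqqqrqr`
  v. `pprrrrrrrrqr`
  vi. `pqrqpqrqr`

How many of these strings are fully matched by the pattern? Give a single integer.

i → match
ii → match
iii → match
iv → no match
v → match
vi → match
Total matched: 5

5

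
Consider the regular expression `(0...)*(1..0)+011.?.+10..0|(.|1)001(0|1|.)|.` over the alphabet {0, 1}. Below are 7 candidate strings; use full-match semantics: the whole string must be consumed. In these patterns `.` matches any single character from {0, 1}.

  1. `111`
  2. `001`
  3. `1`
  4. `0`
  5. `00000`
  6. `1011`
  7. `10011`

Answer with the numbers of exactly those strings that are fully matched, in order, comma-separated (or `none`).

1. `111` → no match
2. `001` → no match
3. `1` → match
4. `0` → match
5. `00000` → no match
6. `1011` → no match
7. `10011` → match

3, 4, 7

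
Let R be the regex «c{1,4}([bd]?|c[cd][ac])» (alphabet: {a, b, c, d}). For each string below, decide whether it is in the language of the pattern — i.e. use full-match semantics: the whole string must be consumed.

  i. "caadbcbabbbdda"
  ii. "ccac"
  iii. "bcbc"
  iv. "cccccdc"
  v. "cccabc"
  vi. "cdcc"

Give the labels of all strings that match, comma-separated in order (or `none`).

iv

i → no match
ii → no match
iii → no match — must start with "c"
iv → match
v → no match
vi → no match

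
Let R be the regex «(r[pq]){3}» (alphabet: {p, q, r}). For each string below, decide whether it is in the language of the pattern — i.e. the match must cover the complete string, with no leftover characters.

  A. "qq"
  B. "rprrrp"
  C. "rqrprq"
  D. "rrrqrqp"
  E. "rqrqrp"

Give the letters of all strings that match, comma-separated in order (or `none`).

A → no match — must start with "r"
B → no match
C → match
D → no match
E → match

C, E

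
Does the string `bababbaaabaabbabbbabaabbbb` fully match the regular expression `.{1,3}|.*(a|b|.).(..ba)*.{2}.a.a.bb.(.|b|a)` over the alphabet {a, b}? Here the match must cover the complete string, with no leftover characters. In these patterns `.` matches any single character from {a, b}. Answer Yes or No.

Yes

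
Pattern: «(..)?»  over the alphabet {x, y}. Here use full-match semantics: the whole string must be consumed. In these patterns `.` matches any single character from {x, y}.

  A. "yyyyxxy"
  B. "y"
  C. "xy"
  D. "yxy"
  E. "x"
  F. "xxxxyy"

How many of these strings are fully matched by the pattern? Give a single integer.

A → no match
B → no match
C → match
D → no match
E → no match
F → no match
Total matched: 1

1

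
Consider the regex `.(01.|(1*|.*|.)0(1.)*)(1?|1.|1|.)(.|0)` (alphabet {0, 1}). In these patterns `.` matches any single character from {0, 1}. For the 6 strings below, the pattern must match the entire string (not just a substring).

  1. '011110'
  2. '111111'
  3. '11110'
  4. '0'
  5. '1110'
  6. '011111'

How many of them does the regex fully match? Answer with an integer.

1 → no match
2 → no match
3 → no match
4 → no match
5 → no match
6 → no match
Total matched: 0

0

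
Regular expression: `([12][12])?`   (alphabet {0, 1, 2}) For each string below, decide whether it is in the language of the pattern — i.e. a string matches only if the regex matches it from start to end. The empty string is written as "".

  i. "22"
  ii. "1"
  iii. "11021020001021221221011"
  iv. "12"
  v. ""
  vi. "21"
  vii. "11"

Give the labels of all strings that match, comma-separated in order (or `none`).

i → match
ii → no match
iii → no match
iv → match
v → match
vi → match
vii → match

i, iv, v, vi, vii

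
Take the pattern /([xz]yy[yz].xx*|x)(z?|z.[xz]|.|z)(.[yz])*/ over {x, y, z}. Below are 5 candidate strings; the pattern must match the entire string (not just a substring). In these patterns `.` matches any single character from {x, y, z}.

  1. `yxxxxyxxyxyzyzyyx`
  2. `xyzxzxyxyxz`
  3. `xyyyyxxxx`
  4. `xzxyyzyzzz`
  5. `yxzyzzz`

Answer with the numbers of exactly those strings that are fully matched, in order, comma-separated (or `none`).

2, 3, 4

1 → no match
2. `xyzxzxyxyxz` → match
3. `xyyyyxxxx` → match
4. `xzxyyzyzzz` → match
5. `yxzyzzz` → no match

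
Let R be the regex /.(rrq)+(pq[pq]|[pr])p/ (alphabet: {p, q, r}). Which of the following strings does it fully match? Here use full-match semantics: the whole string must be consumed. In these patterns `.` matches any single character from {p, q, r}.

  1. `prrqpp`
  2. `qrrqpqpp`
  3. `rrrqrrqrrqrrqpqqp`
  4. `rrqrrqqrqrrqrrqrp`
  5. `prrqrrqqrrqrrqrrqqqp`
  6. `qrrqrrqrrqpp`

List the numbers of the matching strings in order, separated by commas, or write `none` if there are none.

1, 2, 3, 6

1 → match
2 → match
3 → match
4 → no match
5 → no match
6 → match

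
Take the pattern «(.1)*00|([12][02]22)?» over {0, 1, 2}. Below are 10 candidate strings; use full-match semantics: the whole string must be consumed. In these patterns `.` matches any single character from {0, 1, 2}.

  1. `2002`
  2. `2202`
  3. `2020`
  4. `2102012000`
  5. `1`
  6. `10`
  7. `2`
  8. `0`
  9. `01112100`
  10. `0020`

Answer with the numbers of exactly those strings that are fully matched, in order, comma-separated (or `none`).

9

1. `2002` → no match
2. `2202` → no match
3. `2020` → no match
4. `2102012000` → no match
5. `1` → no match
6. `10` → no match
7. `2` → no match
8. `0` → no match
9. `01112100` → match
10. `0020` → no match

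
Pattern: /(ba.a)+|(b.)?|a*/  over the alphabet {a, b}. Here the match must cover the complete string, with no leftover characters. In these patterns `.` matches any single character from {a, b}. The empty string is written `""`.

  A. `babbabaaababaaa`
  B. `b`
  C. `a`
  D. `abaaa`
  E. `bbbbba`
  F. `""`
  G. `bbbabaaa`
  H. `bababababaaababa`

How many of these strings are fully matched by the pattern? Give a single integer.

3

A → no match
B. `b` → no match
C. `a` → match
D. `abaaa` → no match
E. `bbbbba` → no match
F. `""` → match
G. `bbbabaaa` → no match
H → match
Total matched: 3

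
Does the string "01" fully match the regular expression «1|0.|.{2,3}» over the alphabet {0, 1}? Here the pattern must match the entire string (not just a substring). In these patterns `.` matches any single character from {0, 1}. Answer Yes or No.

Yes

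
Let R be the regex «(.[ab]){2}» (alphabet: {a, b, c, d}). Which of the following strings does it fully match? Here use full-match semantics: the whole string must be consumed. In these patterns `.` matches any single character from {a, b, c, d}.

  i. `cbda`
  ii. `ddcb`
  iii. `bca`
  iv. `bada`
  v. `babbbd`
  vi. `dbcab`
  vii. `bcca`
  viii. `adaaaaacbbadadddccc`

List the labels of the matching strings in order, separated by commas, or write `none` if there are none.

i. `cbda` → match
ii. `ddcb` → no match
iii. `bca` → no match
iv. `bada` → match
v. `babbbd` → no match
vi. `dbcab` → no match
vii. `bcca` → no match
viii → no match

i, iv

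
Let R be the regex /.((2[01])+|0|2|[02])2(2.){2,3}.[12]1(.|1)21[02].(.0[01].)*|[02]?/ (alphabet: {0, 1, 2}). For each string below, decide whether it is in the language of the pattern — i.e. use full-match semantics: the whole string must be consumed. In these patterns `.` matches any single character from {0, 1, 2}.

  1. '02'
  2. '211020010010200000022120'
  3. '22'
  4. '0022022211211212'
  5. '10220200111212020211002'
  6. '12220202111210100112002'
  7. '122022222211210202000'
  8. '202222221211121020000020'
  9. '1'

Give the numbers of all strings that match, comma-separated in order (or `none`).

1 → no match
2 → no match
3 → no match
4 → no match
5 → no match
6 → match
7 → no match
8 → no match
9 → no match

6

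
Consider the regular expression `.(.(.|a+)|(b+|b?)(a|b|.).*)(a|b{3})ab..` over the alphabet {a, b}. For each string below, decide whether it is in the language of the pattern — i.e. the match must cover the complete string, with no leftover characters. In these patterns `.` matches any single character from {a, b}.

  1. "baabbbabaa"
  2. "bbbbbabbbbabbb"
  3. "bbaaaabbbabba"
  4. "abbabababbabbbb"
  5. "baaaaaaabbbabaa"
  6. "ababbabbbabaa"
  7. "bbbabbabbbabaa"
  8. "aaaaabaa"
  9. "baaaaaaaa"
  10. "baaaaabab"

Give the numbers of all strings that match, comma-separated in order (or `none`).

1, 2, 3, 5, 6, 7, 8, 10

1. "baabbbabaa" → match
2 → match
3 → match
4 → no match
5 → match
6 → match
7 → match
8. "aaaaabaa" → match
9. "baaaaaaaa" → no match
10. "baaaaabab" → match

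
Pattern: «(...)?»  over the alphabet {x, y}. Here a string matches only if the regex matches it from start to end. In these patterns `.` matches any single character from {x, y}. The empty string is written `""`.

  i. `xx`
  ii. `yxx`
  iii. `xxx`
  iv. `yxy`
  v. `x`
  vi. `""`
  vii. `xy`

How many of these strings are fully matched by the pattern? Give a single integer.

4

i → no match
ii → match
iii → match
iv → match
v → no match
vi → match
vii → no match
Total matched: 4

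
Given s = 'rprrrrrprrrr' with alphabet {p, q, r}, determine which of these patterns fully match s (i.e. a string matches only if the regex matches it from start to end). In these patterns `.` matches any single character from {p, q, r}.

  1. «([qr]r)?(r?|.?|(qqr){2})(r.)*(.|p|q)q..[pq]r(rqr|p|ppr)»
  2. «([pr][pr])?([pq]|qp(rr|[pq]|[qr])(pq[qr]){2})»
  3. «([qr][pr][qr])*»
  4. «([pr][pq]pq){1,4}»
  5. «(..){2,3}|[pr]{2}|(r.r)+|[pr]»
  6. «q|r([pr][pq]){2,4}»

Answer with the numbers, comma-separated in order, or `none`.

3, 5

1 → no match
2 → no match
3 → match
4 → no match — must end with 'pq'
5 → match
6 → no match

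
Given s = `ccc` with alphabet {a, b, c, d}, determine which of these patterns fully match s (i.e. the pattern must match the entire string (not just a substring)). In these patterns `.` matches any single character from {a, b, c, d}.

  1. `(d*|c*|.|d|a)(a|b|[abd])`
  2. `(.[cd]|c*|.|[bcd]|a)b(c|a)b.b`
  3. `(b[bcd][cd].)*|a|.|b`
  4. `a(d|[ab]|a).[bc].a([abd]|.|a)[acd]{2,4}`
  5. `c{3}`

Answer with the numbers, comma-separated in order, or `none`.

1 → no match
2 → no match — must end with `b`
3 → no match
4 → no match — must start with `a`
5 → match

5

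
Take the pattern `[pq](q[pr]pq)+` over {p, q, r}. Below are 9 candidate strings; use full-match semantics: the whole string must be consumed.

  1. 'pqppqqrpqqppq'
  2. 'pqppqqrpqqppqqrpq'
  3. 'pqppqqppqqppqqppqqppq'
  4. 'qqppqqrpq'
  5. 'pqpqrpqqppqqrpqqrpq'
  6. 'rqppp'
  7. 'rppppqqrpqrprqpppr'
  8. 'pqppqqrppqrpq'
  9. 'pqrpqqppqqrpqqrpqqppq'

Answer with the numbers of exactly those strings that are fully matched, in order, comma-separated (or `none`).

1, 2, 3, 4, 9

1 → match
2 → match
3 → match
4 → match
5 → no match
6 → no match — must end with 'pq'
7 → no match — must end with 'pq'
8 → no match
9 → match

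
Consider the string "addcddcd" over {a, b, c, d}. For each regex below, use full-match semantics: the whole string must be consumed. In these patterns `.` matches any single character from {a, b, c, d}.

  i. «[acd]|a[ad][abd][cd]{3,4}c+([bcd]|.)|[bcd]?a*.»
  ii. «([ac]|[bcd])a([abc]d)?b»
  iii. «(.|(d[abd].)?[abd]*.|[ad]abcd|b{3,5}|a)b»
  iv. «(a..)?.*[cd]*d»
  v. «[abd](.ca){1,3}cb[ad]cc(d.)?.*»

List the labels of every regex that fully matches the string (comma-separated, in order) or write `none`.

i, iv

i → match
ii → no match — must end with "b"
iii → no match — must end with "b"
iv → match
v → no match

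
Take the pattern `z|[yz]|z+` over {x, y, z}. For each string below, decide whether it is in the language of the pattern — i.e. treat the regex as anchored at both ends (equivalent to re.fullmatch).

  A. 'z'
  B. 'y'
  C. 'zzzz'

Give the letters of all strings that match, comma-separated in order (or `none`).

A, B, C

A → match
B → match
C → match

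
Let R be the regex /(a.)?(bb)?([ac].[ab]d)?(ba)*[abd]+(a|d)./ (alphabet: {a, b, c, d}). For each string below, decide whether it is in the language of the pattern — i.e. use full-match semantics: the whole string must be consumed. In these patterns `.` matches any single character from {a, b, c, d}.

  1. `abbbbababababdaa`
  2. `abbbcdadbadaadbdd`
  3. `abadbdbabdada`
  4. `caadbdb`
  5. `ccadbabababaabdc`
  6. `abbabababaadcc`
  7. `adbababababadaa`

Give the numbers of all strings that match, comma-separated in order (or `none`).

1, 2, 3, 4, 5, 7

1 → match
2 → match
3 → match
4 → match
5 → match
6 → no match
7 → match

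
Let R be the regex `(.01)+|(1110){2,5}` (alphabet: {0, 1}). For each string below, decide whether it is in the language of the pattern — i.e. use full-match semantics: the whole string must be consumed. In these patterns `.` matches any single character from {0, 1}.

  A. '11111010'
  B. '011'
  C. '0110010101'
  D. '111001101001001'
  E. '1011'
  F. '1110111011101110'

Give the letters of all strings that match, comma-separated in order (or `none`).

A → no match
B → no match
C → no match
D → no match
E → no match
F → match

F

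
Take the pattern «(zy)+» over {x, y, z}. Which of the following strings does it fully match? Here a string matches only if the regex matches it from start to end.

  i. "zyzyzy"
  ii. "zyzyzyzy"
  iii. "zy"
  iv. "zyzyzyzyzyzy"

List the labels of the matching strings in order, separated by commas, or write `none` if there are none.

i, ii, iii, iv

i → match
ii → match
iii → match
iv → match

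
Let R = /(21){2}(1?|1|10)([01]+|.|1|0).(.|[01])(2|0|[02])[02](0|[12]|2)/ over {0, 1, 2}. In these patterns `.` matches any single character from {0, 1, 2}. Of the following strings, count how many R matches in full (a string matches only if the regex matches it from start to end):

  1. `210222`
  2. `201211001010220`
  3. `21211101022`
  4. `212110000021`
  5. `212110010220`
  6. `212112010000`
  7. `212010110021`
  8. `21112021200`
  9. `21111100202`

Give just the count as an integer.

1 → no match
2 → no match — must start with `21`
3 → match
4 → match
5 → match
6 → no match
7 → no match
8 → no match
9 → no match
Total matched: 3

3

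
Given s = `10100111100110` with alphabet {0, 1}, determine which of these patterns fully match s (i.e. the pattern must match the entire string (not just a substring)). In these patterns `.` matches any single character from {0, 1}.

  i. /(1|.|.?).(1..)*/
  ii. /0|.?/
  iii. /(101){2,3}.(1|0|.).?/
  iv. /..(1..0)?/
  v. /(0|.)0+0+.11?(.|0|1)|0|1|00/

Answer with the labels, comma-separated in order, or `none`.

i → match
ii → no match
iii → no match
iv → no match
v → no match

i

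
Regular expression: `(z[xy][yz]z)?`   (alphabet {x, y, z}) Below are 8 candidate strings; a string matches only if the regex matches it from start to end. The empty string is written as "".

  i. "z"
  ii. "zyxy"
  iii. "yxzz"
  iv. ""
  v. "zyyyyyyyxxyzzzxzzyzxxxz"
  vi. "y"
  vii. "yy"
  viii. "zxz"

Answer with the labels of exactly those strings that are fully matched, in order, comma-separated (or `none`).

i → no match
ii → no match
iii → no match
iv → match
v → no match
vi → no match
vii → no match
viii → no match

iv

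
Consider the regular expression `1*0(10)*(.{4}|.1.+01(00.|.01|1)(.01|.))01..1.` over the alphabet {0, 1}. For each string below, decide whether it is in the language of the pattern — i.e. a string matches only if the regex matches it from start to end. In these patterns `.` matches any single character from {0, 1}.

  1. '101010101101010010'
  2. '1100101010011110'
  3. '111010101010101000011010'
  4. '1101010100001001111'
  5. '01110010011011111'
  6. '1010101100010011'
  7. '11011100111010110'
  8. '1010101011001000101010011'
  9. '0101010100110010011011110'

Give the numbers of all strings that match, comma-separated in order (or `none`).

1, 3, 5, 6, 7, 8, 9

1 → match
2 → no match
3 → match
4 → no match
5 → match
6 → match
7 → match
8 → match
9 → match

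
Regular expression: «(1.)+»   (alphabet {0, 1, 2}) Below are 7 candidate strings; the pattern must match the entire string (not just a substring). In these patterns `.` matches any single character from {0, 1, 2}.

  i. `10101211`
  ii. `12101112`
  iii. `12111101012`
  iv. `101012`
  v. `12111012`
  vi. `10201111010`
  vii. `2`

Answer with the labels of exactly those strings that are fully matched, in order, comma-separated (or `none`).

i, ii, iv, v

i → match
ii → match
iii → no match
iv → match
v → match
vi → no match
vii → no match — must start with `1`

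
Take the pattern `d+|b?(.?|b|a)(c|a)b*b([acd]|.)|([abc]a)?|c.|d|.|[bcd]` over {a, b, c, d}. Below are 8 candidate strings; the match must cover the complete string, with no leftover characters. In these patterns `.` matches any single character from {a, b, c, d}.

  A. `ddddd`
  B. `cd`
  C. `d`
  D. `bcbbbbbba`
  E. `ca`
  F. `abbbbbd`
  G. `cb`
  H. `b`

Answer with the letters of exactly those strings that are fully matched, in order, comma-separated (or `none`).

A, B, C, D, E, F, G, H

A → match
B → match
C → match
D → match
E → match
F → match
G → match
H → match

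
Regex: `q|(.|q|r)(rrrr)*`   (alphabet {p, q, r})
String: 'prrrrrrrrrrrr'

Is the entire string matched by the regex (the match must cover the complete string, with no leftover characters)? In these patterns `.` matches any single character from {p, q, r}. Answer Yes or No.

Yes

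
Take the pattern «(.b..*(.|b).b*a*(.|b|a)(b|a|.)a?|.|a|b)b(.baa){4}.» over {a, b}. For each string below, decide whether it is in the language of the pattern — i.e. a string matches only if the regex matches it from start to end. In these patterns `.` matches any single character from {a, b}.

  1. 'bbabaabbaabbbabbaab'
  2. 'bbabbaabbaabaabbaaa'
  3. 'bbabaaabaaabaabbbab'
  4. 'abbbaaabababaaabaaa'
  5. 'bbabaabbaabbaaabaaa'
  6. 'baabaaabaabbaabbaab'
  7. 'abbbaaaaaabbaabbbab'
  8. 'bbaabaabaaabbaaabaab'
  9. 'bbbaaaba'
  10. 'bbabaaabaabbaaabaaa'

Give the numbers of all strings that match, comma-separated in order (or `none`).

1 → no match
2 → no match
3 → no match
4 → no match
5 → match
6 → no match
7 → no match
8 → no match
9. 'bbbaaaba' → no match
10 → match

5, 10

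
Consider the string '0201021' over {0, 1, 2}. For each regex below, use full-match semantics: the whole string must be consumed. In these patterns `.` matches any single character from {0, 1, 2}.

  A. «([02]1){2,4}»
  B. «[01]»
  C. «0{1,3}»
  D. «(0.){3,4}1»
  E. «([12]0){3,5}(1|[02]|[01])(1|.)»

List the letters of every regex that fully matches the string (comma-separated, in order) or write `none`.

D

A → no match
B → no match
C → no match — must end with '0'
D → match
E → no match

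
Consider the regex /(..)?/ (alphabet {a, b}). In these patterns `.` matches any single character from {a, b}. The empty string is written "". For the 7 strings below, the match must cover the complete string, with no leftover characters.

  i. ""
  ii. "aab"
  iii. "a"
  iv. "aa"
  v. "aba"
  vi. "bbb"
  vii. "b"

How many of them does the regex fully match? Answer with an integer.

2

i → match
ii → no match
iii → no match
iv → match
v → no match
vi → no match
vii → no match
Total matched: 2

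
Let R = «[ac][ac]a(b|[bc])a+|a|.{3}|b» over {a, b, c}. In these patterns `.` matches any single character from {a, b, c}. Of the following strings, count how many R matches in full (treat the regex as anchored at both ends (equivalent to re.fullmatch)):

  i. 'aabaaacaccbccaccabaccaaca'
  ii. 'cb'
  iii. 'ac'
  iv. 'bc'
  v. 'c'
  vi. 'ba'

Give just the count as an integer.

0

i → no match
ii. 'cb' → no match
iii. 'ac' → no match
iv. 'bc' → no match
v. 'c' → no match
vi. 'ba' → no match
Total matched: 0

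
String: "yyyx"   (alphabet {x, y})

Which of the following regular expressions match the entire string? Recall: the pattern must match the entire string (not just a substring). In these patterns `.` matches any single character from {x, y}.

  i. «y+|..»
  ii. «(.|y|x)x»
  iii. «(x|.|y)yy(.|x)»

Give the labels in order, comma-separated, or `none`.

i → no match
ii → no match
iii → match

iii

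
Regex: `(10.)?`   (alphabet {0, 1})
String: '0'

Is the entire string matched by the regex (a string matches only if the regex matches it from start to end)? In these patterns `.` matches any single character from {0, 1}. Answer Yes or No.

No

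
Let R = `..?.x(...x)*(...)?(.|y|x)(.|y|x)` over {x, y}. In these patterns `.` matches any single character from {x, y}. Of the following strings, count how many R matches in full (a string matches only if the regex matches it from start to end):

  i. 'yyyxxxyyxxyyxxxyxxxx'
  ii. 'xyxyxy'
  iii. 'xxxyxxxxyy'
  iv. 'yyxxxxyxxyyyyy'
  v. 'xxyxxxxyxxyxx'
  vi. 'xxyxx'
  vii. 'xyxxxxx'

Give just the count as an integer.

0

i → no match
ii → no match
iii → no match
iv → no match
v → no match
vi → no match
vii → no match
Total matched: 0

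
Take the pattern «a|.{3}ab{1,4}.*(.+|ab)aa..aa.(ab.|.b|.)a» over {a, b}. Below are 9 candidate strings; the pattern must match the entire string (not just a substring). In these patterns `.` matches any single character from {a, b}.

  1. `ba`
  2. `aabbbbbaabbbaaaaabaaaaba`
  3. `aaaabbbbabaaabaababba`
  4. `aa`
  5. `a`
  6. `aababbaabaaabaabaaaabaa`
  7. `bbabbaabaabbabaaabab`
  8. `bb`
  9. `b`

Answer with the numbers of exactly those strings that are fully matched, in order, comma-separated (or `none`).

1 → no match
2 → no match
3 → match
4 → no match
5 → match
6 → no match
7 → no match — must end with `a`
8 → no match — must end with `a`
9 → no match — must end with `a`

3, 5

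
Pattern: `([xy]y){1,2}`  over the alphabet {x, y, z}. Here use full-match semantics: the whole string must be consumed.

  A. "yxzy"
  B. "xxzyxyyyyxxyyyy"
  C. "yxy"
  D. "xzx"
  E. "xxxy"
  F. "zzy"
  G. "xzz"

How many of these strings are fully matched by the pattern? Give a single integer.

A → no match
B → no match
C → no match
D → no match — must end with "y"
E → no match
F → no match
G → no match — must end with "y"
Total matched: 0

0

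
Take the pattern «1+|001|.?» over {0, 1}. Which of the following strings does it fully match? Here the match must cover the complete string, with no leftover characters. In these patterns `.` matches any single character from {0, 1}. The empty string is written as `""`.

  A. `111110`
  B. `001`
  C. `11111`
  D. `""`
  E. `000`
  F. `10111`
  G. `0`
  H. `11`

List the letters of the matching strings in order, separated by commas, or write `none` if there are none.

B, C, D, G, H

A → no match
B → match
C → match
D → match
E → no match
F → no match
G → match
H → match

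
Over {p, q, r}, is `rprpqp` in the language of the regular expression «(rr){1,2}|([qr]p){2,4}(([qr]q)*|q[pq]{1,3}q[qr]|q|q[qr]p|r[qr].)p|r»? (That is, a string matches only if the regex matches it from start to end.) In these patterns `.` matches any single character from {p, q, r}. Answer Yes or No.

Yes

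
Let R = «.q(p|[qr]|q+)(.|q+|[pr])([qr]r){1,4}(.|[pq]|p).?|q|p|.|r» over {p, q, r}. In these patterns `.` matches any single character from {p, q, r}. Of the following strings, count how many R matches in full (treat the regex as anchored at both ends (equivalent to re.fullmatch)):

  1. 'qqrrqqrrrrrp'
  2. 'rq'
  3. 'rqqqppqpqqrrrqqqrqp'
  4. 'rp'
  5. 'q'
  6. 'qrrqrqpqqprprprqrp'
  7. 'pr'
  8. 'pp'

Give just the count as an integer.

1

1 → no match
2 → no match
3 → no match
4 → no match
5 → match
6 → no match
7 → no match
8 → no match
Total matched: 1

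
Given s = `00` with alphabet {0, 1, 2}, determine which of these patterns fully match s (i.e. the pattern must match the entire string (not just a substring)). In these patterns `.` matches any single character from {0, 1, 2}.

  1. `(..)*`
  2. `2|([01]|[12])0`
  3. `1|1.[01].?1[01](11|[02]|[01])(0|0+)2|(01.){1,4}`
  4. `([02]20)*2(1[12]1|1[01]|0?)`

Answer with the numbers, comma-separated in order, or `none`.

1, 2

1 → match
2 → match
3 → no match
4 → no match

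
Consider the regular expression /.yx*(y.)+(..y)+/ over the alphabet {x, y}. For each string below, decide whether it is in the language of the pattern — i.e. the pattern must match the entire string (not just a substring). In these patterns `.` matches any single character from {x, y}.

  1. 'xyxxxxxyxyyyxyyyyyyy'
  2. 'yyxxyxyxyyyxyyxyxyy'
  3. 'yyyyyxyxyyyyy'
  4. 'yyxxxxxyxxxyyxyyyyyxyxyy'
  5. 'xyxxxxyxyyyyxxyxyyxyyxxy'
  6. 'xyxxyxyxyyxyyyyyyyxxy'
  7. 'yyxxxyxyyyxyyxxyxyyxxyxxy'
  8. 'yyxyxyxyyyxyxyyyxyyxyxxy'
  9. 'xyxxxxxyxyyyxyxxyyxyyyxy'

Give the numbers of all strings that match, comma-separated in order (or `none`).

1 → match
2 → match
3 → match
4 → match
5 → match
6 → match
7 → match
8 → match
9 → match

1, 2, 3, 4, 5, 6, 7, 8, 9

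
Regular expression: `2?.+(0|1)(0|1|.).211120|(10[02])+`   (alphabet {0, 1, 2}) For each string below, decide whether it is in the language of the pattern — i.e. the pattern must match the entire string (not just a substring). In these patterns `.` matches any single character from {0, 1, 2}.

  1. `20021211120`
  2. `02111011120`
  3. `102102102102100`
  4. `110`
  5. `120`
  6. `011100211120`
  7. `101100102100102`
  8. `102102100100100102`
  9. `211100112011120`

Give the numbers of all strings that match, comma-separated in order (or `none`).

1, 3, 6, 8

1 → match
2 → no match
3 → match
4 → no match
5 → no match
6 → match
7 → no match
8 → match
9 → no match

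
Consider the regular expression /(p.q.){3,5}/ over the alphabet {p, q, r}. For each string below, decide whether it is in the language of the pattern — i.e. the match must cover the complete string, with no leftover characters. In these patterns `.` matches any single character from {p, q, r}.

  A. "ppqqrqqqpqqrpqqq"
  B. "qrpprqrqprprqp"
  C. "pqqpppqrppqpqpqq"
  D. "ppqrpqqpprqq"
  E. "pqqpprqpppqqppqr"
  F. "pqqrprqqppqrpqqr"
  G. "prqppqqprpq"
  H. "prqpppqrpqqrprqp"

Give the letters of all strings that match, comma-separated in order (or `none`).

A → no match
B → no match — must start with "p"
C → no match
D → match
E → match
F → match
G → no match
H → match

D, E, F, H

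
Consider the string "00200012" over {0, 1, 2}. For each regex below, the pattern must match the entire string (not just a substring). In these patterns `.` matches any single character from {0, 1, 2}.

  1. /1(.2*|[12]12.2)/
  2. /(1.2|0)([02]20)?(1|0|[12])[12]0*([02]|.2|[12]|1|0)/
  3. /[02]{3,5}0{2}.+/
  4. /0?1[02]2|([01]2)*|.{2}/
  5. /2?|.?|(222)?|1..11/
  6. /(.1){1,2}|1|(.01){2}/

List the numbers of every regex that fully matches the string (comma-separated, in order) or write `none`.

1 → no match — must start with "1"
2 → match
3 → match
4 → no match
5 → no match
6 → no match

2, 3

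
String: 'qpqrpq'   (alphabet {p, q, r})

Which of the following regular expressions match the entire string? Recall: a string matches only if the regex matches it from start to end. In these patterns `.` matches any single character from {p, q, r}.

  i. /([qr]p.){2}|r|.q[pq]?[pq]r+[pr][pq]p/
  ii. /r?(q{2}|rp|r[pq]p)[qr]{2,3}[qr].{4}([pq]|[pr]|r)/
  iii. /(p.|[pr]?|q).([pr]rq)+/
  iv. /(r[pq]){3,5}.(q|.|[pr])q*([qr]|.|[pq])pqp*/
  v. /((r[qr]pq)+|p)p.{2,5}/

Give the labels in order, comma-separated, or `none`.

i → match
ii → no match
iii → no match — must end with 'rq'
iv → no match — must start with 'r'
v → no match

i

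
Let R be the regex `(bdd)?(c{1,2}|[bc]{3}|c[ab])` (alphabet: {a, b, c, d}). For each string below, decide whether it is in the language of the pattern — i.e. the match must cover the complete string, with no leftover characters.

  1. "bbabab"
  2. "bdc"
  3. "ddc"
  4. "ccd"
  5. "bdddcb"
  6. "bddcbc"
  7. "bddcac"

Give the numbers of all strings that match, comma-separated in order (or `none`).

1 → no match
2 → no match
3 → no match
4 → no match
5 → no match
6 → match
7 → no match

6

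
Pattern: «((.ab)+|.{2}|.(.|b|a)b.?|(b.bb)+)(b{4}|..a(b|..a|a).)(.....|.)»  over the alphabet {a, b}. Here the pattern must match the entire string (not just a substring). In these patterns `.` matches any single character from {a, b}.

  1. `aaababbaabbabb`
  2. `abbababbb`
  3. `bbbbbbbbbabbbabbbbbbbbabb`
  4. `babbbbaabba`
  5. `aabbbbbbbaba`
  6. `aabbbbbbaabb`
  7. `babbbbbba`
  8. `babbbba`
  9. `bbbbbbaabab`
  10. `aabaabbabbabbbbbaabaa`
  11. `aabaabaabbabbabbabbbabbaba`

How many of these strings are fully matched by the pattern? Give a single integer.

11

1 → match
2 → match
3 → match
4 → match
5 → match
6 → match
7 → match
8 → match
9 → match
10 → match
11 → match
Total matched: 11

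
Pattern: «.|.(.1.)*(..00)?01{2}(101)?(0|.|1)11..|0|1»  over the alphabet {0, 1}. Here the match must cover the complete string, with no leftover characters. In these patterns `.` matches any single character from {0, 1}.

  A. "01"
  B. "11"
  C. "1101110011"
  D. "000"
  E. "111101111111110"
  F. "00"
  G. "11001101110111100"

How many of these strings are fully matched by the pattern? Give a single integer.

0

A → no match
B → no match
C → no match
D → no match
E → no match
F → no match
G → no match
Total matched: 0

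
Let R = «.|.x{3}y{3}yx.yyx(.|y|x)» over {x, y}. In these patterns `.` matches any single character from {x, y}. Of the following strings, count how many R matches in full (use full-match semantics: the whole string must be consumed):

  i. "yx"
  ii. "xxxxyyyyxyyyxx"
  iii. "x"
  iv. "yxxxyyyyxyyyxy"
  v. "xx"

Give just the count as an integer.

3

i → no match
ii → match
iii → match
iv → match
v → no match
Total matched: 3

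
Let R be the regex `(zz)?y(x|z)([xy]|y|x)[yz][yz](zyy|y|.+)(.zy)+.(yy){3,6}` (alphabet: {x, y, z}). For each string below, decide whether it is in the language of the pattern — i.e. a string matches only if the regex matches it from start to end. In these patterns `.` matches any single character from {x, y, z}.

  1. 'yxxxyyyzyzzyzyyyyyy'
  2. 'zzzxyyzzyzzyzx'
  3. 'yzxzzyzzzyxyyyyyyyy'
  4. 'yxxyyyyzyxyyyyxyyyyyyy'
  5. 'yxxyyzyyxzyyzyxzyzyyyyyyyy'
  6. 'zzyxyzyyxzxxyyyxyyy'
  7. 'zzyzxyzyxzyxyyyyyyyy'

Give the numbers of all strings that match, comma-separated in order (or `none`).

1 → no match
2 → no match — must end with 'yy'
3 → match
4 → no match
5 → match
6 → no match
7 → match

3, 5, 7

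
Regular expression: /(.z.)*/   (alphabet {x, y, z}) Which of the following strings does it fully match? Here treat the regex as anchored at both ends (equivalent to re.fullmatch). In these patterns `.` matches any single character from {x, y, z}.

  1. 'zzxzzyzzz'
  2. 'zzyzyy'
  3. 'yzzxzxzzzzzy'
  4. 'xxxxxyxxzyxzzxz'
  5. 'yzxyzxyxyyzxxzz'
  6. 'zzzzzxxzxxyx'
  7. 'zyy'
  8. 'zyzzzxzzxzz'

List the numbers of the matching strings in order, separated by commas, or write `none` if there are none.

1 → match
2 → no match
3 → match
4 → no match
5 → no match
6 → no match
7 → no match
8 → no match

1, 3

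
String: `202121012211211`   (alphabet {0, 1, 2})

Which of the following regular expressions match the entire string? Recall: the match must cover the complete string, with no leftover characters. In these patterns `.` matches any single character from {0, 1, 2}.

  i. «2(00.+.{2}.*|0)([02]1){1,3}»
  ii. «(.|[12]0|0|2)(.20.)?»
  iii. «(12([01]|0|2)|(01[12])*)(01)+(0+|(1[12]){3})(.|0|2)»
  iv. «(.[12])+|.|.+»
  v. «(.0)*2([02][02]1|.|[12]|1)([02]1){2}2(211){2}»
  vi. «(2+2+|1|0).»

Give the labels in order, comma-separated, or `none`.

i → no match
ii → no match
iii → no match
iv → match
v → match
vi → no match

iv, v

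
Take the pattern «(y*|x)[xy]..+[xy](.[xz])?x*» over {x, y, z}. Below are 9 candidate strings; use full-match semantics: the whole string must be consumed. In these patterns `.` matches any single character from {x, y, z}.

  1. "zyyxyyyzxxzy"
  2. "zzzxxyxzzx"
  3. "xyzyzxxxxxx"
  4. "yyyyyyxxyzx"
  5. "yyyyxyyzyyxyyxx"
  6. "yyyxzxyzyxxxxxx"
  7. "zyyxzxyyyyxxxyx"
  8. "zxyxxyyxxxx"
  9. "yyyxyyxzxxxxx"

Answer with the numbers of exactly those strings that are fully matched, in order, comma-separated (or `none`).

3, 4, 5, 6, 9

1 → no match
2 → no match
3 → match
4 → match
5 → match
6 → match
7 → no match
8 → no match
9 → match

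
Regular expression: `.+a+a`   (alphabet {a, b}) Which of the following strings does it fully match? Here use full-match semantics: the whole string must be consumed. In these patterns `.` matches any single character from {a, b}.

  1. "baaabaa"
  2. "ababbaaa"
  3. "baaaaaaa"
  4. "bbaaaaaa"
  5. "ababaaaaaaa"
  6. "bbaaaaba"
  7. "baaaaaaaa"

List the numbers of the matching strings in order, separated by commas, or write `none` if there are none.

1, 2, 3, 4, 5, 7

1 → match
2 → match
3 → match
4 → match
5 → match
6 → no match — must end with "aa"
7 → match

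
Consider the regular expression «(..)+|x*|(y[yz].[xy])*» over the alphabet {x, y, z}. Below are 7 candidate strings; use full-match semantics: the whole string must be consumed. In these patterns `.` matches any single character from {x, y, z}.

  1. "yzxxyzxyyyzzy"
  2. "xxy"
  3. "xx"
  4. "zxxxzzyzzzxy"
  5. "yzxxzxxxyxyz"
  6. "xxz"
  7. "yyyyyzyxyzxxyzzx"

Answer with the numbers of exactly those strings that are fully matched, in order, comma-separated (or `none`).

1 → no match
2 → no match
3 → match
4 → match
5 → match
6 → no match
7 → match

3, 4, 5, 7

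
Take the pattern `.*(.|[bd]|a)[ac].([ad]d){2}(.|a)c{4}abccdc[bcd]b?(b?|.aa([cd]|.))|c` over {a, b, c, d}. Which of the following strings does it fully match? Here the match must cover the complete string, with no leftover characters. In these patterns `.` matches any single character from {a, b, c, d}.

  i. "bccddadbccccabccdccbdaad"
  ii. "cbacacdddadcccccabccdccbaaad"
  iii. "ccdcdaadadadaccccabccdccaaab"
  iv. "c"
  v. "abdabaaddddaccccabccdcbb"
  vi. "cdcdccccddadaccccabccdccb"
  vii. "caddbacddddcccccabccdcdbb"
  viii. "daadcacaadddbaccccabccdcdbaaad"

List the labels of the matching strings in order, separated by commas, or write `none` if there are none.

i → match
ii → match
iii → match
iv → match
v → match
vi → match
vii → match
viii → no match

i, ii, iii, iv, v, vi, vii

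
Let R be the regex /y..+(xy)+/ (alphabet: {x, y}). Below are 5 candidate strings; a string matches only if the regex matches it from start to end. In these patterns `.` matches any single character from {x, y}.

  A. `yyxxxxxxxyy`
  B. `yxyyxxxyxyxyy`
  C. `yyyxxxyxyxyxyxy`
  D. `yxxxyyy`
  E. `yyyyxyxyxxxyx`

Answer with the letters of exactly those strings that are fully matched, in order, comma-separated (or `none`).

A → no match — must end with `xy`
B → no match — must end with `xy`
C → match
D → no match — must end with `xy`
E → no match — must end with `xy`

C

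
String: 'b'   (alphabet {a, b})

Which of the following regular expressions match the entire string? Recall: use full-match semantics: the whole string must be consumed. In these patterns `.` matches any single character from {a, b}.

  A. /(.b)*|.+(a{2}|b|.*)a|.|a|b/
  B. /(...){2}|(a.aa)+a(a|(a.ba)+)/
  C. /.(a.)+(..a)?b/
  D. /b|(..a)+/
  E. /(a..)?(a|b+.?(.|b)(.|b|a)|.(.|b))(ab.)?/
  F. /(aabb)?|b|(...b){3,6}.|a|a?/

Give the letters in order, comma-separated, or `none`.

A, D, F

A → match
B → no match
C → no match
D → match
E → no match
F → match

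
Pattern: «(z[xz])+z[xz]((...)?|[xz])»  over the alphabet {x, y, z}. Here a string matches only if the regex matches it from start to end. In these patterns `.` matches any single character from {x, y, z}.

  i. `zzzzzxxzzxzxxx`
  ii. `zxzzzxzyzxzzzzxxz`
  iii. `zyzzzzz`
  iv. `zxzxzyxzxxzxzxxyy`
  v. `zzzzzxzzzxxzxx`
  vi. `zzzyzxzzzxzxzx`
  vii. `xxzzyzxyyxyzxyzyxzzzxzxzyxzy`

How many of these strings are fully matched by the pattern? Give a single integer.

i → no match
ii → no match
iii. `zyzzzzz` → no match
iv → no match
v → no match
vi → no match
vii → no match — must start with `z`
Total matched: 0

0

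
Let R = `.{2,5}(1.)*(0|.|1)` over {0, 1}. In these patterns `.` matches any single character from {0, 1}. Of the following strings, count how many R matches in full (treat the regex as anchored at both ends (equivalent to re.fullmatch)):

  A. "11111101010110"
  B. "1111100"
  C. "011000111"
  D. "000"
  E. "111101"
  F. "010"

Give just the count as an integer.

A → match
B. "1111100" → match
C. "011000111" → no match
D. "000" → match
E. "111101" → match
F. "010" → match
Total matched: 5

5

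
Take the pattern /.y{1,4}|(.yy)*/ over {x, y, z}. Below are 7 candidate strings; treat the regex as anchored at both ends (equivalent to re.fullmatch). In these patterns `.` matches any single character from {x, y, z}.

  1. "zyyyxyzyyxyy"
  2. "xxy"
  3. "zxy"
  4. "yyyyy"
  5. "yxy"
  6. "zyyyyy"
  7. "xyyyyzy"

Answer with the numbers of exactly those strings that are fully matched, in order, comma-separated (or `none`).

1 → no match
2 → no match
3 → no match
4 → match
5 → no match
6 → match
7 → no match

4, 6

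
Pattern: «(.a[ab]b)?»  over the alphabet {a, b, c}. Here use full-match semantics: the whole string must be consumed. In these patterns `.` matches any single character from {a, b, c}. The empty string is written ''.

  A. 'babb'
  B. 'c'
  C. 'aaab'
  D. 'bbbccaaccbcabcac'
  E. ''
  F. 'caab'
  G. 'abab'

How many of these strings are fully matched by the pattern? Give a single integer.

4

A → match
B → no match
C → match
D → no match
E → match
F → match
G → no match
Total matched: 4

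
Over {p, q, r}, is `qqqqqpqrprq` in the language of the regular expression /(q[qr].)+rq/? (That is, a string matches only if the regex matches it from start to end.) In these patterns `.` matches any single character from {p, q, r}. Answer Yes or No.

Yes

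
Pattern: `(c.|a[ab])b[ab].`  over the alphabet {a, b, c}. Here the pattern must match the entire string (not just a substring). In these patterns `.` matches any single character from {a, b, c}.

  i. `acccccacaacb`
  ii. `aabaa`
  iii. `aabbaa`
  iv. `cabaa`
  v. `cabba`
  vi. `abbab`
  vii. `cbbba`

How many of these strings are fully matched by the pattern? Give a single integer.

5

i → no match
ii → match
iii → no match
iv → match
v → match
vi → match
vii → match
Total matched: 5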